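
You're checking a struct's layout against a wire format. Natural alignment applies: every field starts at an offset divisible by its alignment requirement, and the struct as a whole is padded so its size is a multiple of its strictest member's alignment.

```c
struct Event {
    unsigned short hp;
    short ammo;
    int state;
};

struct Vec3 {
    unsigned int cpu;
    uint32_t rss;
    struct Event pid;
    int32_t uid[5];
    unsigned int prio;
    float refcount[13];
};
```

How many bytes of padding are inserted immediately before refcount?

0

Event: hp at 0 (size 2, align 2) → ends 2; ammo at 2 (size 2, align 2) → ends 4; state at 4 (size 4, align 4) → ends 8; total 8 bytes, alignment 4
cpu at 0 (size 4, align 4) → ends 4
rss at 4 (size 4, align 4) → ends 8
pid at 8 (size 8, align 4) → ends 16
uid at 16 (size 20, align 4) → ends 36
prio at 36 (size 4, align 4) → ends 40
refcount at 40 (size 52, align 4) → ends 92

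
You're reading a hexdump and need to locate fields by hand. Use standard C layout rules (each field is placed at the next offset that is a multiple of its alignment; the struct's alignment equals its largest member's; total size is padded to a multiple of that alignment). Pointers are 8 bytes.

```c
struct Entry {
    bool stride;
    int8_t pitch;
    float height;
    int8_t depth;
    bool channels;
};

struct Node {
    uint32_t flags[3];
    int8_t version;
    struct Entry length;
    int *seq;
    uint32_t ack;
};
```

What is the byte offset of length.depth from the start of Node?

Entry: stride at 0 (size 1, align 1) → ends 1; pitch at 1 (size 1, align 1) → ends 2; pad 2 to align 4 for height; height at 4 (size 4, align 4) → ends 8; depth at 8 (size 1, align 1) → ends 9; channels at 9 (size 1, align 1) → ends 10; tail pad 2 to reach multiple of 4; total 12 bytes, alignment 4
flags at 0 (size 12, align 4) → ends 12
version at 12 (size 1, align 1) → ends 13
pad 3 to align 4 for length
length at 16 (size 12, align 4) → ends 28
within Entry: depth at 8
16 + 8 = 24

24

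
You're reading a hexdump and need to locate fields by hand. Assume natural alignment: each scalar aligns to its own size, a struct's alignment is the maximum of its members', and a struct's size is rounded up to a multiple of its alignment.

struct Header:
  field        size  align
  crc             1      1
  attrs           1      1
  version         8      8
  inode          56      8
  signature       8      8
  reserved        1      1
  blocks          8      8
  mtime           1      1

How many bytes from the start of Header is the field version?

0..1  crc  (1B, 1-aligned)
1..2  attrs  (1B, 1-aligned)
2..8  -- padding (6B)
8..16  version  (8B, 8-aligned)

8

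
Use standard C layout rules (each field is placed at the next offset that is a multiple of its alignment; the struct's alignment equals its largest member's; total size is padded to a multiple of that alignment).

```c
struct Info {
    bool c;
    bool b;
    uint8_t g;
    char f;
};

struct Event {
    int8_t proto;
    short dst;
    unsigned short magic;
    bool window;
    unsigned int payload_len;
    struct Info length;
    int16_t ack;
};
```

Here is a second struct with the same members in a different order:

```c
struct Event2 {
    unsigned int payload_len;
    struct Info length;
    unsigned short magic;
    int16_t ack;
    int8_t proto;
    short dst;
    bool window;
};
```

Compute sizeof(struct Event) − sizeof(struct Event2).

0

Info: @0: c [1B, align 1] → 1; @1: b [1B, align 1] → 2; @2: g [1B, align 1] → 3; @3: f [1B, align 1] → 4; size 4, align 1
@0: proto [1B, align 1] → 1
+1 pad (align 2)
@2: dst [2B, align 2] → 4
@4: magic [2B, align 2] → 6
@6: window [1B, align 1] → 7
+1 pad (align 4)
@8: payload_len [4B, align 4] → 12
@12: length [4B, align 1] → 16
@16: ack [2B, align 2] → 18
+2 tail pad (align 4)
size 20, align 4
— Event2 —
@0: payload_len [4B, align 4] → 4
@4: length [4B, align 1] → 8
@8: magic [2B, align 2] → 10
@10: ack [2B, align 2] → 12
@12: proto [1B, align 1] → 13
+1 pad (align 2)
@14: dst [2B, align 2] → 16
@16: window [1B, align 1] → 17
+3 tail pad (align 4)
size 20, align 4
20 − 20 = 0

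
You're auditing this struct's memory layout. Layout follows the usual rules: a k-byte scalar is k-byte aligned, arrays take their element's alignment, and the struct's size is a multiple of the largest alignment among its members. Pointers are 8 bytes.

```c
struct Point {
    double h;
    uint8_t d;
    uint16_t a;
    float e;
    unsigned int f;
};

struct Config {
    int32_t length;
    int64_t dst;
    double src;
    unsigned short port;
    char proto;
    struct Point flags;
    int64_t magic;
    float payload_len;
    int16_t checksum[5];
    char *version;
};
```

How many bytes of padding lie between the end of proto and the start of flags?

Point: 0..8  h  (8B, 8-aligned); 8..9  d  (1B, 1-aligned); 9..10  -- padding (1B); 10..12  a  (2B, 2-aligned); 12..16  e  (4B, 4-aligned); 16..20  f  (4B, 4-aligned); 20..24  -- tail padding (4B); sizeof = 24, alignof = 8
0..4  length  (4B, 4-aligned)
4..8  -- padding (4B)
8..16  dst  (8B, 8-aligned)
16..24  src  (8B, 8-aligned)
24..26  port  (2B, 2-aligned)
26..27  proto  (1B, 1-aligned)
27..32  -- padding (5B)
32..56  flags  (24B, 8-aligned)

5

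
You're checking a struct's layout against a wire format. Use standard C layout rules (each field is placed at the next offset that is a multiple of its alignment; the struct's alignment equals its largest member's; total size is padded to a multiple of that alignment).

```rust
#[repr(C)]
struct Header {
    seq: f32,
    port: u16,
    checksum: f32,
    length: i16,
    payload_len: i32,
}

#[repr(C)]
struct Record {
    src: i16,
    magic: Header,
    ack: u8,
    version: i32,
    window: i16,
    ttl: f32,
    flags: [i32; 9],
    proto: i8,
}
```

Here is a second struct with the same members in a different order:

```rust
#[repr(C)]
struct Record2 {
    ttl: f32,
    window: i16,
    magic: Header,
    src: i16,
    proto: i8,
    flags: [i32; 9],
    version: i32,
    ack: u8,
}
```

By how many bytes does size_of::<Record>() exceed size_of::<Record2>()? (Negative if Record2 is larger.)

Header: @0: seq [4B, align 4] → 4; @4: port [2B, align 2] → 6; +2 pad (align 4); @8: checksum [4B, align 4] → 12; @12: length [2B, align 2] → 14; +2 pad (align 4); @16: payload_len [4B, align 4] → 20; size 20, align 4
@0: src [2B, align 2] → 2
+2 pad (align 4)
@4: magic [20B, align 4] → 24
@24: ack [1B, align 1] → 25
+3 pad (align 4)
@28: version [4B, align 4] → 32
@32: window [2B, align 2] → 34
+2 pad (align 4)
@36: ttl [4B, align 4] → 40
@40: flags [36B, align 4] → 76
@76: proto [1B, align 1] → 77
+3 tail pad (align 4)
size 80, align 4
— Record2 —
@0: ttl [4B, align 4] → 4
@4: window [2B, align 2] → 6
+2 pad (align 4)
@8: magic [20B, align 4] → 28
@28: src [2B, align 2] → 30
@30: proto [1B, align 1] → 31
+1 pad (align 4)
@32: flags [36B, align 4] → 68
@68: version [4B, align 4] → 72
@72: ack [1B, align 1] → 73
+3 tail pad (align 4)
size 76, align 4
80 − 76 = 4

4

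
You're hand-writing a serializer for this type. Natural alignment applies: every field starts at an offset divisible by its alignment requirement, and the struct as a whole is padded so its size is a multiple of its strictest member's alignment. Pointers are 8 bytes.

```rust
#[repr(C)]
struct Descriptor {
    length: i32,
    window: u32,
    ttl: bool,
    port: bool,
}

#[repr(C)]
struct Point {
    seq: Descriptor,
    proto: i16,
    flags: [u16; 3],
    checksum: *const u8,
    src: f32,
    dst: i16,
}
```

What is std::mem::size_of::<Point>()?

40

Descriptor: length at 0 (size 4, align 4) → ends 4; window at 4 (size 4, align 4) → ends 8; ttl at 8 (size 1, align 1) → ends 9; port at 9 (size 1, align 1) → ends 10; tail pad 2 to reach multiple of 4; total 12 bytes, alignment 4
seq at 0 (size 12, align 4) → ends 12
proto at 12 (size 2, align 2) → ends 14
flags at 14 (size 6, align 2) → ends 20
pad 4 to align 8 for checksum
checksum at 24 (size 8, align 8) → ends 32
src at 32 (size 4, align 4) → ends 36
dst at 36 (size 2, align 2) → ends 38
tail pad 2 to reach multiple of 8
total 40 bytes, alignment 8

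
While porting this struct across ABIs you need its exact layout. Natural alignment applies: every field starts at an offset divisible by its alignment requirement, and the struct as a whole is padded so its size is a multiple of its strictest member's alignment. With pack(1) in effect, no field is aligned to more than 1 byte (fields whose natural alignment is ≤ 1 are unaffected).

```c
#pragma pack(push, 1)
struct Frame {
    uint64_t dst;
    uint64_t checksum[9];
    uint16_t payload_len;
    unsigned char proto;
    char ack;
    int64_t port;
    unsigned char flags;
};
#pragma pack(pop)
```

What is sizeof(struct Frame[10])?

0..8  dst  (8B, 1-aligned)
8..80  checksum  (72B, 1-aligned)
80..82  payload_len  (2B, 1-aligned)
82..83  proto  (1B, 1-aligned)
83..84  ack  (1B, 1-aligned)
84..92  port  (8B, 1-aligned)
92..93  flags  (1B, 1-aligned)
sizeof = 93, alignof = 1
array of 10: 10 × 93 = 930

930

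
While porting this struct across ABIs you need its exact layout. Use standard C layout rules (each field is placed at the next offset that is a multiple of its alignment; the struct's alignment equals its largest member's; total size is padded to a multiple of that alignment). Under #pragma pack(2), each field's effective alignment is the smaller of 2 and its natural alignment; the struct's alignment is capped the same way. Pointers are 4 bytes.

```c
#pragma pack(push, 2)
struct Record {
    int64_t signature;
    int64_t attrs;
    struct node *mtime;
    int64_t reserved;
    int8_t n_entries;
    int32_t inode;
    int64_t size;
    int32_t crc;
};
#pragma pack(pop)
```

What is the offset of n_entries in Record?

0..8  signature  (8B, 2-aligned)
8..16  attrs  (8B, 2-aligned)
16..20  mtime  (4B, 2-aligned)
20..28  reserved  (8B, 2-aligned)
28..29  n_entries  (1B, 1-aligned)

28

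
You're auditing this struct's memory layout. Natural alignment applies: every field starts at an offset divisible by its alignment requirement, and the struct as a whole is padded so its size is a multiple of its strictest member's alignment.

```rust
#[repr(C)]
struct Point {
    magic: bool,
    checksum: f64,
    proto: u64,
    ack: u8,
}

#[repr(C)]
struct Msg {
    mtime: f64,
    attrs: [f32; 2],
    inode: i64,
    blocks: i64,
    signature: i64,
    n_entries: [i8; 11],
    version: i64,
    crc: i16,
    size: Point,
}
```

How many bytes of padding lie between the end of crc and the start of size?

Point: @0: magic [1B, align 1] → 1; +7 pad (align 8); @8: checksum [8B, align 8] → 16; @16: proto [8B, align 8] → 24; @24: ack [1B, align 1] → 25; +7 tail pad (align 8); size 32, align 8
@0: mtime [8B, align 8] → 8
@8: attrs [8B, align 4] → 16
@16: inode [8B, align 8] → 24
@24: blocks [8B, align 8] → 32
@32: signature [8B, align 8] → 40
@40: n_entries [11B, align 1] → 51
+5 pad (align 8)
@56: version [8B, align 8] → 64
@64: crc [2B, align 2] → 66
+6 pad (align 8)
@72: size [32B, align 8] → 104

6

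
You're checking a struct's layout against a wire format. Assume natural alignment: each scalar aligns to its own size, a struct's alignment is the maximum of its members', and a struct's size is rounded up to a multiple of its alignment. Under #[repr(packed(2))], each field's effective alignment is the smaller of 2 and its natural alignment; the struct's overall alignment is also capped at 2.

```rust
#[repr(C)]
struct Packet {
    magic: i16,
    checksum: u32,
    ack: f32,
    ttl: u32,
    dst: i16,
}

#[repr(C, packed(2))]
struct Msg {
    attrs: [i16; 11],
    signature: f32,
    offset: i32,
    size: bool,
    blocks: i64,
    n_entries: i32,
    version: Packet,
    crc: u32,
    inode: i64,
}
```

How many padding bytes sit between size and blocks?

1

Packet: @0: magic [2B, align 2] → 2; +2 pad (align 4); @4: checksum [4B, align 4] → 8; @8: ack [4B, align 4] → 12; @12: ttl [4B, align 4] → 16; @16: dst [2B, align 2] → 18; +2 tail pad (align 4); size 20, align 4
@0: attrs [22B, align 2] → 22
@22: signature [4B, align 2] → 26
@26: offset [4B, align 2] → 30
@30: size [1B, align 1] → 31
+1 pad (align 2)
@32: blocks [8B, align 2] → 40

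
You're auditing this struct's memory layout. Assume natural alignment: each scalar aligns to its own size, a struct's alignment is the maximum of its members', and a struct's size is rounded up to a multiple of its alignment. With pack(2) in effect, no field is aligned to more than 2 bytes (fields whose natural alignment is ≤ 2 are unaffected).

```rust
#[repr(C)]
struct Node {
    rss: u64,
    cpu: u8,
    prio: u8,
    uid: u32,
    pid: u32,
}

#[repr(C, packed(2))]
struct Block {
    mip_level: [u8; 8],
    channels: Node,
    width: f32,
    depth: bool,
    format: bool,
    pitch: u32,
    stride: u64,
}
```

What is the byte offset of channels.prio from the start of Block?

Node: @0: rss [8B, align 8] → 8; @8: cpu [1B, align 1] → 9; @9: prio [1B, align 1] → 10; +2 pad (align 4); @12: uid [4B, align 4] → 16; @16: pid [4B, align 4] → 20; +4 tail pad (align 8); size 24, align 8
@0: mip_level [8B, align 1] → 8
@8: channels [24B, align 2] → 32
within Node: prio at 9
8 + 9 = 17

17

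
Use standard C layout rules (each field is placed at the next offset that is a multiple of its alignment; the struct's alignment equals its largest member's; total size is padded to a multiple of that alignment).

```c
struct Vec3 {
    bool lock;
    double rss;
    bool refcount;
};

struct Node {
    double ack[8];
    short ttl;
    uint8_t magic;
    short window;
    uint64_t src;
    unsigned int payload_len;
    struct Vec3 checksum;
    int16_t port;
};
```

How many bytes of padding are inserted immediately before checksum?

Vec3: lock at 0 (size 1, align 1) → ends 1; pad 7 to align 8 for rss; rss at 8 (size 8, align 8) → ends 16; refcount at 16 (size 1, align 1) → ends 17; tail pad 7 to reach multiple of 8; total 24 bytes, alignment 8
ack at 0 (size 64, align 8) → ends 64
ttl at 64 (size 2, align 2) → ends 66
magic at 66 (size 1, align 1) → ends 67
pad 1 to align 2 for window
window at 68 (size 2, align 2) → ends 70
pad 2 to align 8 for src
src at 72 (size 8, align 8) → ends 80
payload_len at 80 (size 4, align 4) → ends 84
pad 4 to align 8 for checksum
checksum at 88 (size 24, align 8) → ends 112

4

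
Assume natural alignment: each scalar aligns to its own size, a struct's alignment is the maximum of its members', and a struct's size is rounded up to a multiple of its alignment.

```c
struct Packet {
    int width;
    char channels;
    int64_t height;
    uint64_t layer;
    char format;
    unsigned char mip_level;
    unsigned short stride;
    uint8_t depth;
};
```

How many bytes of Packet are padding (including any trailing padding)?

6

@0: width [4B, align 4] → 4
@4: channels [1B, align 1] → 5
+3 pad (align 8)
@8: height [8B, align 8] → 16
@16: layer [8B, align 8] → 24
@24: format [1B, align 1] → 25
@25: mip_level [1B, align 1] → 26
@26: stride [2B, align 2] → 28
@28: depth [1B, align 1] → 29
+3 tail pad (align 8)
size 32, align 8
data bytes 26, size 32 → padding 6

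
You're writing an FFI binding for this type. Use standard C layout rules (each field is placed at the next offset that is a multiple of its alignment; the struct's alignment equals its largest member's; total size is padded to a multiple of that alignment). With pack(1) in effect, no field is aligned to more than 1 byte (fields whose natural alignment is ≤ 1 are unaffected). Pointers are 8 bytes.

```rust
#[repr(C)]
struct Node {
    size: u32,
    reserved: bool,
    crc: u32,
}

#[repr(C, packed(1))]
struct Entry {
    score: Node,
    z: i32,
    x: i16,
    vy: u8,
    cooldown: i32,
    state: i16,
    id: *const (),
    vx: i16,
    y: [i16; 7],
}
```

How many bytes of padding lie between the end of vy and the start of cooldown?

Node: 0..4  size  (4B, 4-aligned); 4..5  reserved  (1B, 1-aligned); 5..8  -- padding (3B); 8..12  crc  (4B, 4-aligned); sizeof = 12, alignof = 4
0..12  score  (12B, 1-aligned)
12..16  z  (4B, 1-aligned)
16..18  x  (2B, 1-aligned)
18..19  vy  (1B, 1-aligned)
19..23  cooldown  (4B, 1-aligned)

0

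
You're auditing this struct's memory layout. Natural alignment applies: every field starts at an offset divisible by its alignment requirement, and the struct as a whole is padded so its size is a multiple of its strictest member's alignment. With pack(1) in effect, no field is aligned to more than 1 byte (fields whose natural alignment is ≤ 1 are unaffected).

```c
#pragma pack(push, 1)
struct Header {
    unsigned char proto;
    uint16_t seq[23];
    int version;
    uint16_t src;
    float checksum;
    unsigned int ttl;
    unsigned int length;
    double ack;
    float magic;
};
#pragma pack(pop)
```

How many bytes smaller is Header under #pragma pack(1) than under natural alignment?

natural layout:
  0..1  proto  (1B, 1-aligned)
  1..2  -- padding (1B)
  2..48  seq  (46B, 2-aligned)
  48..52  version  (4B, 4-aligned)
  52..54  src  (2B, 2-aligned)
  54..56  -- padding (2B)
  56..60  checksum  (4B, 4-aligned)
  60..64  ttl  (4B, 4-aligned)
  64..68  length  (4B, 4-aligned)
  68..72  -- padding (4B)
  72..80  ack  (8B, 8-aligned)
  80..84  magic  (4B, 4-aligned)
  84..88  -- tail padding (4B)
  sizeof = 88, alignof = 8
packed(1) layout:
  0..1  proto  (1B, 1-aligned)
  1..47  seq  (46B, 1-aligned)
  47..51  version  (4B, 1-aligned)
  51..53  src  (2B, 1-aligned)
  53..57  checksum  (4B, 1-aligned)
  57..61  ttl  (4B, 1-aligned)
  61..65  length  (4B, 1-aligned)
  65..73  ack  (8B, 1-aligned)
  73..77  magic  (4B, 1-aligned)
  sizeof = 77, alignof = 1
88 − 77 = 11

11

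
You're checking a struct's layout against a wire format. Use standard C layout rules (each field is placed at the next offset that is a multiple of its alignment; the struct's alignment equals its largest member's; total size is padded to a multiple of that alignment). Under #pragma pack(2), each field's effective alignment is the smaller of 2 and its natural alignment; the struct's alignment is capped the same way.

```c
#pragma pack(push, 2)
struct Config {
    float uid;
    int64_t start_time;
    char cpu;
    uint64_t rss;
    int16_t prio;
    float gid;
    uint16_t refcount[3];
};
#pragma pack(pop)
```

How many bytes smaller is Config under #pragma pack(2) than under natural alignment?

natural layout:
  @0: uid [4B, align 4] → 4
  +4 pad (align 8)
  @8: start_time [8B, align 8] → 16
  @16: cpu [1B, align 1] → 17
  +7 pad (align 8)
  @24: rss [8B, align 8] → 32
  @32: prio [2B, align 2] → 34
  +2 pad (align 4)
  @36: gid [4B, align 4] → 40
  @40: refcount [6B, align 2] → 46
  +2 tail pad (align 8)
  size 48, align 8
packed(2) layout:
  @0: uid [4B, align 2] → 4
  @4: start_time [8B, align 2] → 12
  @12: cpu [1B, align 1] → 13
  +1 pad (align 2)
  @14: rss [8B, align 2] → 22
  @22: prio [2B, align 2] → 24
  @24: gid [4B, align 2] → 28
  @28: refcount [6B, align 2] → 34
  size 34, align 2
48 − 34 = 14

14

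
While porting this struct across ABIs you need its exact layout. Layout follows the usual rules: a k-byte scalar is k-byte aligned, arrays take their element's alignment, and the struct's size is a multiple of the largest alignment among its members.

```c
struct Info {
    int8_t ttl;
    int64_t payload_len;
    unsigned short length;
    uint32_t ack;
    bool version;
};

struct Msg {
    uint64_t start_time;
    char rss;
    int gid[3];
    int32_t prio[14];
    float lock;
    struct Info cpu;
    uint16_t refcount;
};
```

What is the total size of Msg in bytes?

Info: @0: ttl [1B, align 1] → 1; +7 pad (align 8); @8: payload_len [8B, align 8] → 16; @16: length [2B, align 2] → 18; +2 pad (align 4); @20: ack [4B, align 4] → 24; @24: version [1B, align 1] → 25; +7 tail pad (align 8); size 32, align 8
@0: start_time [8B, align 8] → 8
@8: rss [1B, align 1] → 9
+3 pad (align 4)
@12: gid [12B, align 4] → 24
@24: prio [56B, align 4] → 80
@80: lock [4B, align 4] → 84
+4 pad (align 8)
@88: cpu [32B, align 8] → 120
@120: refcount [2B, align 2] → 122
+6 tail pad (align 8)
size 128, align 8

128 bytes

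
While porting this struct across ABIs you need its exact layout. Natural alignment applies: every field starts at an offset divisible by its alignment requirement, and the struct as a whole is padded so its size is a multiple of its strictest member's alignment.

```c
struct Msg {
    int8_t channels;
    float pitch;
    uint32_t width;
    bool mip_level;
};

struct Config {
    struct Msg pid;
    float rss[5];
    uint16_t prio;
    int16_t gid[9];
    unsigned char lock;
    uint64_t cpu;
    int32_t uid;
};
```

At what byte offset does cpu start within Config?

64

Msg: @0: channels [1B, align 1] → 1; +3 pad (align 4); @4: pitch [4B, align 4] → 8; @8: width [4B, align 4] → 12; @12: mip_level [1B, align 1] → 13; +3 tail pad (align 4); size 16, align 4
@0: pid [16B, align 4] → 16
@16: rss [20B, align 4] → 36
@36: prio [2B, align 2] → 38
@38: gid [18B, align 2] → 56
@56: lock [1B, align 1] → 57
+7 pad (align 8)
@64: cpu [8B, align 8] → 72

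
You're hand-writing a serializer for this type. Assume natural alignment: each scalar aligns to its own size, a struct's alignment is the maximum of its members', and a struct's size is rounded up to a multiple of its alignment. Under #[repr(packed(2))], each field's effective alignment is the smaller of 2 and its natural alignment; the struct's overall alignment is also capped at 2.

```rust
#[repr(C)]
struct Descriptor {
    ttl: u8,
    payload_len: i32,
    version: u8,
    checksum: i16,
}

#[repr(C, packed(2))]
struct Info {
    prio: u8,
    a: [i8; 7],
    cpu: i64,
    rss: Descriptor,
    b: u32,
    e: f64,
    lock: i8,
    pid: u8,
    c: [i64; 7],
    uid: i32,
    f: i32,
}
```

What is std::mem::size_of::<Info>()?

Descriptor: 0..1  ttl  (1B, 1-aligned); 1..4  -- padding (3B); 4..8  payload_len  (4B, 4-aligned); 8..9  version  (1B, 1-aligned); 9..10  -- padding (1B); 10..12  checksum  (2B, 2-aligned); sizeof = 12, alignof = 4
0..1  prio  (1B, 1-aligned)
1..8  a  (7B, 1-aligned)
8..16  cpu  (8B, 2-aligned)
16..28  rss  (12B, 2-aligned)
28..32  b  (4B, 2-aligned)
32..40  e  (8B, 2-aligned)
40..41  lock  (1B, 1-aligned)
41..42  pid  (1B, 1-aligned)
42..98  c  (56B, 2-aligned)
98..102  uid  (4B, 2-aligned)
102..106  f  (4B, 2-aligned)
sizeof = 106, alignof = 2

106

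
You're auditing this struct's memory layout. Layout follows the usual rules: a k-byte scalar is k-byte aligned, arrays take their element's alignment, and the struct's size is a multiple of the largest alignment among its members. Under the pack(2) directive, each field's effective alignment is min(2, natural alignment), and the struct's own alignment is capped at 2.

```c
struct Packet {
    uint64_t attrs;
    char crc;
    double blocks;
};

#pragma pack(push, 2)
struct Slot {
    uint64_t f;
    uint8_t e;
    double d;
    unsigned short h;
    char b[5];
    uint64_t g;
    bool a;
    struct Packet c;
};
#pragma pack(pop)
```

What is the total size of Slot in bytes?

Packet: @0: attrs [8B, align 8] → 8; @8: crc [1B, align 1] → 9; +7 pad (align 8); @16: blocks [8B, align 8] → 24; size 24, align 8
@0: f [8B, align 2] → 8
@8: e [1B, align 1] → 9
+1 pad (align 2)
@10: d [8B, align 2] → 18
@18: h [2B, align 2] → 20
@20: b [5B, align 1] → 25
+1 pad (align 2)
@26: g [8B, align 2] → 34
@34: a [1B, align 1] → 35
+1 pad (align 2)
@36: c [24B, align 2] → 60
size 60, align 2

60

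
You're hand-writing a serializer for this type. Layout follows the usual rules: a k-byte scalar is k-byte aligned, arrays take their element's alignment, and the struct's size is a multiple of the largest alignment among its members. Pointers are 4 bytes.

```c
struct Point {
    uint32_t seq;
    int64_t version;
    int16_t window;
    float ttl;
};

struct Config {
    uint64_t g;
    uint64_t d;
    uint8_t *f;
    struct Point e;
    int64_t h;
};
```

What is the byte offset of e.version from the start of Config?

Point: @0: seq [4B, align 4] → 4; +4 pad (align 8); @8: version [8B, align 8] → 16; @16: window [2B, align 2] → 18; +2 pad (align 4); @20: ttl [4B, align 4] → 24; size 24, align 8
@0: g [8B, align 8] → 8
@8: d [8B, align 8] → 16
@16: f [4B, align 4] → 20
+4 pad (align 8)
@24: e [24B, align 8] → 48
within Point: version at 8
24 + 8 = 32

32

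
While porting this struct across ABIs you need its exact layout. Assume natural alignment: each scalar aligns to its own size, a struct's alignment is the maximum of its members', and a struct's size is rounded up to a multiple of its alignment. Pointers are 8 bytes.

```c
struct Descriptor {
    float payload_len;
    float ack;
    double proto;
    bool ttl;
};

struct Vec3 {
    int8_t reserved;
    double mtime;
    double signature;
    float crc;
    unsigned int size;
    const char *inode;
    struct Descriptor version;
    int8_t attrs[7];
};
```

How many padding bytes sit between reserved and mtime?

7

Descriptor: payload_len at 0 (size 4, align 4) → ends 4; ack at 4 (size 4, align 4) → ends 8; proto at 8 (size 8, align 8) → ends 16; ttl at 16 (size 1, align 1) → ends 17; tail pad 7 to reach multiple of 8; total 24 bytes, alignment 8
reserved at 0 (size 1, align 1) → ends 1
pad 7 to align 8 for mtime
mtime at 8 (size 8, align 8) → ends 16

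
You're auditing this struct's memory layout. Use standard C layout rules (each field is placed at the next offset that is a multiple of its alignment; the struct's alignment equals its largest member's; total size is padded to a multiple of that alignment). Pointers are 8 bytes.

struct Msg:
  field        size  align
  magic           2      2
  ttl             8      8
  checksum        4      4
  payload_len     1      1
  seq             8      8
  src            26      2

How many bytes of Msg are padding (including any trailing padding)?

magic at 0 (size 2, align 2) → ends 2
pad 6 to align 8 for ttl
ttl at 8 (size 8, align 8) → ends 16
checksum at 16 (size 4, align 4) → ends 20
payload_len at 20 (size 1, align 1) → ends 21
pad 3 to align 8 for seq
seq at 24 (size 8, align 8) → ends 32
src at 32 (size 26, align 2) → ends 58
tail pad 6 to reach multiple of 8
total 64 bytes, alignment 8
data bytes 49, size 64 → padding 15

15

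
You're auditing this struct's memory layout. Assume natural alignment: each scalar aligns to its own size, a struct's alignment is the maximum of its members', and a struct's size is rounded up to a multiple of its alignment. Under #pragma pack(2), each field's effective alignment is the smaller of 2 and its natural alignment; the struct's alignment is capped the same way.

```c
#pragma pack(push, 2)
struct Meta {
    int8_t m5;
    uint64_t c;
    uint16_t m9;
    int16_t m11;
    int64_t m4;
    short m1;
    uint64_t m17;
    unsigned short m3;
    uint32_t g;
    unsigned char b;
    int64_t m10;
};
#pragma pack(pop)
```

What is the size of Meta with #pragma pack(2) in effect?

@0: m5 [1B, align 1] → 1
+1 pad (align 2)
@2: c [8B, align 2] → 10
@10: m9 [2B, align 2] → 12
@12: m11 [2B, align 2] → 14
@14: m4 [8B, align 2] → 22
@22: m1 [2B, align 2] → 24
@24: m17 [8B, align 2] → 32
@32: m3 [2B, align 2] → 34
@34: g [4B, align 2] → 38
@38: b [1B, align 1] → 39
+1 pad (align 2)
@40: m10 [8B, align 2] → 48
size 48, align 2

48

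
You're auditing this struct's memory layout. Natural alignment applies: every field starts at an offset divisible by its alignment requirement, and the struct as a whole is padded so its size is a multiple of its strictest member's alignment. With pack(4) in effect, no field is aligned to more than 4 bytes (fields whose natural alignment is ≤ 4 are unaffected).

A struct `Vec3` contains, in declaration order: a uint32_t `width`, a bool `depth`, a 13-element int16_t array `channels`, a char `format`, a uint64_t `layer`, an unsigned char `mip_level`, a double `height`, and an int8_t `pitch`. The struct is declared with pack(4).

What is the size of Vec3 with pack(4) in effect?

60

@0: width [4B, align 4] → 4
@4: depth [1B, align 1] → 5
+1 pad (align 2)
@6: channels [26B, align 2] → 32
@32: format [1B, align 1] → 33
+3 pad (align 4)
@36: layer [8B, align 4] → 44
@44: mip_level [1B, align 1] → 45
+3 pad (align 4)
@48: height [8B, align 4] → 56
@56: pitch [1B, align 1] → 57
+3 tail pad (align 4)
size 60, align 4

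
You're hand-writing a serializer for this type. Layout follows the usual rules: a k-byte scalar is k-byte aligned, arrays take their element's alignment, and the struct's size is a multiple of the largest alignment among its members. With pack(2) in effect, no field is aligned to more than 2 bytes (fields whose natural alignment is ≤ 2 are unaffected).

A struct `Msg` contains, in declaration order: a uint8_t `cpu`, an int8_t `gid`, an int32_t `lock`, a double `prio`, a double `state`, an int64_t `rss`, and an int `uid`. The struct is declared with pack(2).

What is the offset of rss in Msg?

22

0..1  cpu  (1B, 1-aligned)
1..2  gid  (1B, 1-aligned)
2..6  lock  (4B, 2-aligned)
6..14  prio  (8B, 2-aligned)
14..22  state  (8B, 2-aligned)
22..30  rss  (8B, 2-aligned)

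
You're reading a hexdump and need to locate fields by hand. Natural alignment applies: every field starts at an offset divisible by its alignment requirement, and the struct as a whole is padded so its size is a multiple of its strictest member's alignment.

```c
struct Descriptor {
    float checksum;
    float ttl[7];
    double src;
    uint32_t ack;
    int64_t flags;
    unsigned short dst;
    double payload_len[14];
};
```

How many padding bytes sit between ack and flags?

0..4  checksum  (4B, 4-aligned)
4..32  ttl  (28B, 4-aligned)
32..40  src  (8B, 8-aligned)
40..44  ack  (4B, 4-aligned)
44..48  -- padding (4B)
48..56  flags  (8B, 8-aligned)

4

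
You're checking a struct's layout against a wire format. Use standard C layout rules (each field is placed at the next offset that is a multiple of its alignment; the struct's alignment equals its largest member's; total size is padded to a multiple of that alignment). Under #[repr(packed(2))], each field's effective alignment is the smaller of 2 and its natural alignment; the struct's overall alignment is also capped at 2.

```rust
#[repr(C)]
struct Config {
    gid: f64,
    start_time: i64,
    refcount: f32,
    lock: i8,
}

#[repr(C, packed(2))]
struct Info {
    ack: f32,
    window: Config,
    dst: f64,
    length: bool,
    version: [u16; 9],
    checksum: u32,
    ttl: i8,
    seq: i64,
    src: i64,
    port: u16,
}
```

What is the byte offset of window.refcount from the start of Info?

Config: @0: gid [8B, align 8] → 8; @8: start_time [8B, align 8] → 16; @16: refcount [4B, align 4] → 20; @20: lock [1B, align 1] → 21; +3 tail pad (align 8); size 24, align 8
@0: ack [4B, align 2] → 4
@4: window [24B, align 2] → 28
within Config: refcount at 16
4 + 16 = 20

20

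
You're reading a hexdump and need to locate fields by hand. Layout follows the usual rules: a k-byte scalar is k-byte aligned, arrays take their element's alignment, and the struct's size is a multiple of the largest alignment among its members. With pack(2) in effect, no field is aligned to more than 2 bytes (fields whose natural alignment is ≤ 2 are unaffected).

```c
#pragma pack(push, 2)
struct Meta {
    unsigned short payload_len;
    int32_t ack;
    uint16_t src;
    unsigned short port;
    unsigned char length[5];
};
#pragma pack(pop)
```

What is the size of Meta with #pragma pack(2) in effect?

0..2  payload_len  (2B, 2-aligned)
2..6  ack  (4B, 2-aligned)
6..8  src  (2B, 2-aligned)
8..10  port  (2B, 2-aligned)
10..15  length  (5B, 1-aligned)
15..16  -- tail padding (1B)
sizeof = 16, alignof = 2

16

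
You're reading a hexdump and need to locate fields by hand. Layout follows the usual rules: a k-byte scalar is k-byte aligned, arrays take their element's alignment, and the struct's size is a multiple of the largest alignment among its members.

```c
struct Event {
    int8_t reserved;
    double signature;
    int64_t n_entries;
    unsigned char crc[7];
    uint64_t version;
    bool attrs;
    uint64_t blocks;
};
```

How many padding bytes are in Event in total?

@0: reserved [1B, align 1] → 1
+7 pad (align 8)
@8: signature [8B, align 8] → 16
@16: n_entries [8B, align 8] → 24
@24: crc [7B, align 1] → 31
+1 pad (align 8)
@32: version [8B, align 8] → 40
@40: attrs [1B, align 1] → 41
+7 pad (align 8)
@48: blocks [8B, align 8] → 56
size 56, align 8
data bytes 41, size 56 → padding 15

15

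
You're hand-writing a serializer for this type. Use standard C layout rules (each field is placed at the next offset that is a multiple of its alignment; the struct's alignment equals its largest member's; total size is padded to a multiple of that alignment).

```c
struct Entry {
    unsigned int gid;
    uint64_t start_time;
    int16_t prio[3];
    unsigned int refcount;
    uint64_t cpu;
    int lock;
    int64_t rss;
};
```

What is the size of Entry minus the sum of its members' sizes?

14

0..4  gid  (4B, 4-aligned)
4..8  -- padding (4B)
8..16  start_time  (8B, 8-aligned)
16..22  prio  (6B, 2-aligned)
22..24  -- padding (2B)
24..28  refcount  (4B, 4-aligned)
28..32  -- padding (4B)
32..40  cpu  (8B, 8-aligned)
40..44  lock  (4B, 4-aligned)
44..48  -- padding (4B)
48..56  rss  (8B, 8-aligned)
sizeof = 56, alignof = 8
data bytes 42, size 56 → padding 14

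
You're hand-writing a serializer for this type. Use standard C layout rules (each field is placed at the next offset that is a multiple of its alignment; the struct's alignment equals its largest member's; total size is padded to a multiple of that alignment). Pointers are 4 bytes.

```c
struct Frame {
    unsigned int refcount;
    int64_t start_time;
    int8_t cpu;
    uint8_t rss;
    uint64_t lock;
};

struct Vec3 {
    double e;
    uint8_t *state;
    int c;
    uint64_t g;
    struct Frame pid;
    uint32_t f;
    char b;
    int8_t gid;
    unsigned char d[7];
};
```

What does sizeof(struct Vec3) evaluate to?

Frame: refcount at 0 (size 4, align 4) → ends 4; pad 4 to align 8 for start_time; start_time at 8 (size 8, align 8) → ends 16; cpu at 16 (size 1, align 1) → ends 17; rss at 17 (size 1, align 1) → ends 18; pad 6 to align 8 for lock; lock at 24 (size 8, align 8) → ends 32; total 32 bytes, alignment 8
e at 0 (size 8, align 8) → ends 8
state at 8 (size 4, align 4) → ends 12
c at 12 (size 4, align 4) → ends 16
g at 16 (size 8, align 8) → ends 24
pid at 24 (size 32, align 8) → ends 56
f at 56 (size 4, align 4) → ends 60
b at 60 (size 1, align 1) → ends 61
gid at 61 (size 1, align 1) → ends 62
d at 62 (size 7, align 1) → ends 69
tail pad 3 to reach multiple of 8
total 72 bytes, alignment 8

72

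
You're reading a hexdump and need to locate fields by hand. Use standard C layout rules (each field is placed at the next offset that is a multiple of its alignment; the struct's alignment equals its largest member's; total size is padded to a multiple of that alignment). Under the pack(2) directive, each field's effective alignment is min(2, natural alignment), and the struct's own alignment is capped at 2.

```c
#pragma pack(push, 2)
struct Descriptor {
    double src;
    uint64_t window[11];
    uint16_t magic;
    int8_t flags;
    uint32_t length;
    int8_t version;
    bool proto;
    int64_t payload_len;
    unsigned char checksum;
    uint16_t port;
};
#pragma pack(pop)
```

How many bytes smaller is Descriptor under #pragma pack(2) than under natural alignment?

natural layout:
  src at 0 (size 8, align 8) → ends 8
  window at 8 (size 88, align 8) → ends 96
  magic at 96 (size 2, align 2) → ends 98
  flags at 98 (size 1, align 1) → ends 99
  pad 1 to align 4 for length
  length at 100 (size 4, align 4) → ends 104
  version at 104 (size 1, align 1) → ends 105
  proto at 105 (size 1, align 1) → ends 106
  pad 6 to align 8 for payload_len
  payload_len at 112 (size 8, align 8) → ends 120
  checksum at 120 (size 1, align 1) → ends 121
  pad 1 to align 2 for port
  port at 122 (size 2, align 2) → ends 124
  tail pad 4 to reach multiple of 8
  total 128 bytes, alignment 8
packed(2) layout:
  src at 0 (size 8, align 2) → ends 8
  window at 8 (size 88, align 2) → ends 96
  magic at 96 (size 2, align 2) → ends 98
  flags at 98 (size 1, align 1) → ends 99
  pad 1 to align 2 for length
  length at 100 (size 4, align 2) → ends 104
  version at 104 (size 1, align 1) → ends 105
  proto at 105 (size 1, align 1) → ends 106
  payload_len at 106 (size 8, align 2) → ends 114
  checksum at 114 (size 1, align 1) → ends 115
  pad 1 to align 2 for port
  port at 116 (size 2, align 2) → ends 118
  total 118 bytes, alignment 2
128 − 118 = 10

10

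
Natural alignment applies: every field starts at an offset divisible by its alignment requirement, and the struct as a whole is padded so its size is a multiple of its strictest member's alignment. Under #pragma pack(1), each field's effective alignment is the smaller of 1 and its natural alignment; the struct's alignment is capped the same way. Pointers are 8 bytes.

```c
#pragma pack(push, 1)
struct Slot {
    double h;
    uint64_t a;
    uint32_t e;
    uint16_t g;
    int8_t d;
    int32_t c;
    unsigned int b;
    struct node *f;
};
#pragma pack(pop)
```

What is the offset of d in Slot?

0..8  h  (8B, 1-aligned)
8..16  a  (8B, 1-aligned)
16..20  e  (4B, 1-aligned)
20..22  g  (2B, 1-aligned)
22..23  d  (1B, 1-aligned)

22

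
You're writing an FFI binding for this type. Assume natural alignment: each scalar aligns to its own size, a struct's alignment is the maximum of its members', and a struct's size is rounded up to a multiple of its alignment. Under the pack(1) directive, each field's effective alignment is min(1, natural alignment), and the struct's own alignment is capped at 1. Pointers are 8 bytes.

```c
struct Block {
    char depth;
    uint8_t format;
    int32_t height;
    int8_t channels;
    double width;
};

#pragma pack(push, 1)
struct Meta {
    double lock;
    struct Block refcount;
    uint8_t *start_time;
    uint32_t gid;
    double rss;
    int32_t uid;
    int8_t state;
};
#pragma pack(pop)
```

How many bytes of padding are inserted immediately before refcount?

Block: depth at 0 (size 1, align 1) → ends 1; format at 1 (size 1, align 1) → ends 2; pad 2 to align 4 for height; height at 4 (size 4, align 4) → ends 8; channels at 8 (size 1, align 1) → ends 9; pad 7 to align 8 for width; width at 16 (size 8, align 8) → ends 24; total 24 bytes, alignment 8
lock at 0 (size 8, align 1) → ends 8
refcount at 8 (size 24, align 1) → ends 32

0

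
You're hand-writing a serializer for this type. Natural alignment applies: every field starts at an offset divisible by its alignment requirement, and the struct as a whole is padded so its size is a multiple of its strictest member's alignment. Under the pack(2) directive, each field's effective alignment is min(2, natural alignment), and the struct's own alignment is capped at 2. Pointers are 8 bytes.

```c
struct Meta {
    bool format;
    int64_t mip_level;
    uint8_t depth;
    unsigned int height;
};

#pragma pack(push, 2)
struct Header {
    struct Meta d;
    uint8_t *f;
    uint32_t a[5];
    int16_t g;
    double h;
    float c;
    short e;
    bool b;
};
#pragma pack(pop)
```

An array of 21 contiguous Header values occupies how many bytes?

Meta: @0: format [1B, align 1] → 1; +7 pad (align 8); @8: mip_level [8B, align 8] → 16; @16: depth [1B, align 1] → 17; +3 pad (align 4); @20: height [4B, align 4] → 24; size 24, align 8
@0: d [24B, align 2] → 24
@24: f [8B, align 2] → 32
@32: a [20B, align 2] → 52
@52: g [2B, align 2] → 54
@54: h [8B, align 2] → 62
@62: c [4B, align 2] → 66
@66: e [2B, align 2] → 68
@68: b [1B, align 1] → 69
+1 tail pad (align 2)
size 70, align 2
array of 21: 21 × 70 = 1470

1470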